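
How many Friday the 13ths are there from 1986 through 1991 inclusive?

11

Friday-the-13ths by year:
1986: Jun
1987: Feb, Mar, Nov
1988: May
1989: Jan, Oct
1990: Apr, Jul
1991: Sep, Dec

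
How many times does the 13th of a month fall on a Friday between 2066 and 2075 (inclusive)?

Friday-the-13ths by year:
2066: Aug
2067: May
2068: Jan, Apr, Jul
2069: Sep, Dec
2070: Jun
2071: Feb, Mar, Nov
2072: May
2073: Jan, Oct
2074: Apr, Jul
2075: Sep, Dec

18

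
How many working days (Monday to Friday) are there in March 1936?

1936-03-01 is a Sunday.
That's 31 days from start to end, counting both.
31 = 7 × 4 + 3, so there are 4 full weeks plus 3 extra days.
Each full week contributes 5 weekdays (Mon–Fri): 4 × 5 = 20.
The 3 extra days are Sun, Mon, Tue — 2 of them qualify.
Total: 20 + 2 = 22.

22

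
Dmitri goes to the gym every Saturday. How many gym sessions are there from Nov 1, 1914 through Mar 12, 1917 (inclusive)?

123

Nov 1, 1914 is a Sunday.
From Nov 1, 1914 to Mar 12, 1917 is 863 days inclusive.
863 = 7 × 123 + 2, so there are 123 full weeks plus 2 extra days.
Each full week contributes one Saturday: 123 so far.
The 2 extra days are Sunday, Monday — none qualify.
Total: 123 + 0 = 123.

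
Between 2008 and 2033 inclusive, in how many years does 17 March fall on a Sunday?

Day of week of March 17 in each year:
2008: Mon, 2009: Tue, 2010: Wed, 2011: Thu, 2012: Sat, 2013: Sun ✓, 2014: Mon, 2015: Tue, 2016: Thu, 2017: Fri, 2018: Sat, 2019: Sun ✓, 2020: Tue, 2021: Wed, 2022: Thu, 2023: Fri, 2024: Sun ✓, 2025: Mon, 2026: Tue, 2027: Wed, 2028: Fri, 2029: Sat, 2030: Sun ✓, 2031: Mon, 2032: Wed, 2033: Thu
Sundays: 2013, 2019, 2024, 2030.

4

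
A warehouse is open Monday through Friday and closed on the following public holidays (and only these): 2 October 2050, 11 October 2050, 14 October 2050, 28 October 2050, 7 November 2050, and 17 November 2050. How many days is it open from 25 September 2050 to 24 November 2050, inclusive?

25 September 2050 is a Sunday.
The range spans 61 days (inclusive of both endpoints).
61 = 7 × 8 + 5, so there are 8 full weeks plus 5 extra days.
Each full week contributes 5 weekdays (Mon–Fri): 8 × 5 = 40.
The 5 extra days are Sun, Mon, Tue, Wed, Thu — 4 of them qualify.
Total: 40 + 4 = 44.
Holidays: 2 October 2050 (Sun); 11 October 2050 (Tue); 14 October 2050 (Fri); 28 October 2050 (Fri); 7 November 2050 (Mon); 17 November 2050 (Thu).
5 of the 6 holidays fall on weekdays; the rest are weekends and were already excluded.
Business days: 44 − 5 = 39.

39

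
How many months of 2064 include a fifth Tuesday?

A month has five Tuesdays exactly when Tuesday falls within its first (length − 28) days.
Jan: 31 days, starts Tue → 5 of Tue, Wed, Thu ✓
Feb: 29 days, starts Fri → 5 of Fri
Mar: 31 days, starts Sat → 5 of Sat, Sun, Mon
Apr: 30 days, starts Tue → 5 of Tue, Wed ✓
May: 31 days, starts Thu → 5 of Thu, Fri, Sat
Jun: 30 days, starts Sun → 5 of Sun, Mon
Jul: 31 days, starts Tue → 5 of Tue, Wed, Thu ✓
Aug: 31 days, starts Fri → 5 of Fri, Sat, Sun
Sep: 30 days, starts Mon → 5 of Mon, Tue ✓
Oct: 31 days, starts Wed → 5 of Wed, Thu, Fri
Nov: 30 days, starts Sat → 5 of Sat, Sun
Dec: 31 days, starts Mon → 5 of Mon, Tue, Wed ✓
Months with five Tuesdays: Jan, Apr, Jul, Sep, Dec.

5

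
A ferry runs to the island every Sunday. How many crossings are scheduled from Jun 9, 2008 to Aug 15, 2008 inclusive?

Jun 9, 2008 is a Monday.
That's 68 days from start to end, counting both.
68 = 7 × 9 + 5, so there are 9 full weeks plus 5 extra days.
Each full week contributes one Sunday: 9 so far.
The 5 extra days are Monday, Tuesday, Wednesday, Thursday, Friday — none qualify.
Total: 9 + 0 = 9.

9 Sundays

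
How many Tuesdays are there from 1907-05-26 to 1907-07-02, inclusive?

1907-05-26 is a Sunday.
That's 38 days from start to end, counting both.
38 = 7 × 5 + 3, so there are 5 full weeks plus 3 extra days.
Each full week contributes one Tuesday: 5 so far.
The 3 extra days are Sun, Mon, Tue — 1 of them qualifies.
Total: 5 + 1 = 6.

6 Tuesdays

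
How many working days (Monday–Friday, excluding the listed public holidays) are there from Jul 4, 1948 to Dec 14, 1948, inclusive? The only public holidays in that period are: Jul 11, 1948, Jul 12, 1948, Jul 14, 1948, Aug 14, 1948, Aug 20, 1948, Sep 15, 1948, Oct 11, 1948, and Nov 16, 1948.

111

Jul 4, 1948 is a Sunday.
From Jul 4, 1948 to Dec 14, 1948 is 164 days inclusive.
164 = 7 × 23 + 3, so there are 23 full weeks plus 3 extra days.
Each full week contributes 5 weekdays (Mon–Fri): 23 × 5 = 115.
The 3 extra days are Sunday, Monday, Tuesday — 2 of them qualify.
Total: 115 + 2 = 117.
Holidays: Jul 11, 1948 (Sun); Jul 12, 1948 (Mon); Jul 14, 1948 (Wed); Aug 14, 1948 (Sat); Aug 20, 1948 (Fri); Sep 15, 1948 (Wed); Oct 11, 1948 (Mon); Nov 16, 1948 (Tue).
6 of the 8 holidays fall on weekdays; the rest are weekends and were already excluded.
Business days: 117 − 6 = 111.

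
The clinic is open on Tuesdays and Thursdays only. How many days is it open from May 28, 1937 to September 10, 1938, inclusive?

134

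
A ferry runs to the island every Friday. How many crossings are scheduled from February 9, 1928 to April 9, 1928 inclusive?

9

February 9, 1928 is a Thursday.
That's 61 days from start to end, counting both.
61 = 7 × 8 + 5, so there are 8 full weeks plus 5 extra days.
Each full week contributes one Friday: 8 so far.
The 5 extra days are Thu, Fri, Sat, Sun, Mon — 1 of them qualifies.
Total: 8 + 1 = 9.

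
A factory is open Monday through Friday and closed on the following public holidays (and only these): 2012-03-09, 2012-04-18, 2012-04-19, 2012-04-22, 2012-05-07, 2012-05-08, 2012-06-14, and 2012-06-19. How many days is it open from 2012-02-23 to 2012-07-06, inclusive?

90

2012-02-23 is a Thursday.
The range spans 135 days (inclusive of both endpoints).
135 = 7 × 19 + 2, so there are 19 full weeks plus 2 extra days.
Each full week contributes 5 weekdays (Mon–Fri): 19 × 5 = 95.
The 2 extra days are Thursday, Friday — 2 of them qualify.
Total: 95 + 2 = 97.
Holidays: 2012-03-09 (Fri); 2012-04-18 (Wed); 2012-04-19 (Thu); 2012-04-22 (Sun); 2012-05-07 (Mon); 2012-05-08 (Tue); 2012-06-14 (Thu); 2012-06-19 (Tue).
7 of the 8 holidays fall on weekdays; the rest are weekends and were already excluded.
Business days: 97 − 7 = 90.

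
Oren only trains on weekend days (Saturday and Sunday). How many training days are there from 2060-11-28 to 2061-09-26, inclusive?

2060-11-28 is a Sunday.
The range spans 303 days (inclusive of both endpoints).
303 = 7 × 43 + 2, so there are 43 full weeks plus 2 extra days.
Each full week contributes 2 weekend days (Sat, Sun): 43 × 2 = 86.
The 2 extra days are Sunday, Monday — 1 of them qualifies.
Total: 86 + 1 = 87.

87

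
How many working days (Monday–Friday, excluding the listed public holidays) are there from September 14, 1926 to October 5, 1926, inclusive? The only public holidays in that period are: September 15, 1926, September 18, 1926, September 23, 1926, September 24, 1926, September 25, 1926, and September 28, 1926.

September 14, 1926 is a Tuesday.
From September 14, 1926 to October 5, 1926 is 22 days inclusive.
22 = 7 × 3 + 1, so there are 3 full weeks plus 1 extra day.
Each full week contributes 5 weekdays (Mon–Fri): 3 × 5 = 15.
The 1 extra day is Tue — 1 of them qualifies.
Total: 15 + 1 = 16.
Holidays: September 15, 1926 (Wed); September 18, 1926 (Sat); September 23, 1926 (Thu); September 24, 1926 (Fri); September 25, 1926 (Sat); September 28, 1926 (Tue).
4 of the 6 holidays fall on weekdays; the rest are weekends and were already excluded.
Business days: 16 − 4 = 12.

12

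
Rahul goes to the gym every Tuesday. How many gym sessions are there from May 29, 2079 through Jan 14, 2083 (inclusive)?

190

May 29, 2079 is a Monday.
From May 29, 2079 to Jan 14, 2083 is 1327 days inclusive.
1327 = 7 × 189 + 4, so there are 189 full weeks plus 4 extra days.
Each full week contributes one Tuesday: 189 so far.
The 4 extra days are Monday, Tuesday, Wednesday, Thursday — 1 of them qualifies.
Total: 189 + 1 = 190.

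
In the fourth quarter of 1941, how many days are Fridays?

13

1941-10-01 is a Wednesday.
That's 92 days from start to end, counting both.
92 = 7 × 13 + 1, so there are 13 full weeks plus 1 extra day.
Each full week contributes one Friday: 13 so far.
The 1 extra day is Wed — none qualify.
Total: 13 + 0 = 13.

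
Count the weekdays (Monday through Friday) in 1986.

Jan 1, 1986 is a Wednesday.
That's 365 days from start to end, counting both.
365 = 7 × 52 + 1, so there are 52 full weeks plus 1 extra day.
Each full week contributes 5 weekdays (Mon–Fri): 52 × 5 = 260.
The 1 extra day is Wed — 1 of them qualifies.
Total: 260 + 1 = 261.

261 weekdays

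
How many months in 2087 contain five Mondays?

A month has five Mondays exactly when Monday falls within its first (length − 28) days.
Jan: 31 days, starts Wed → 5 of Wed, Thu, Fri
Feb: 28 days, starts Sat → 5 of (none)
Mar: 31 days, starts Sat → 5 of Sat, Sun, Mon ✓
Apr: 30 days, starts Tue → 5 of Tue, Wed
May: 31 days, starts Thu → 5 of Thu, Fri, Sat
Jun: 30 days, starts Sun → 5 of Sun, Mon ✓
Jul: 31 days, starts Tue → 5 of Tue, Wed, Thu
Aug: 31 days, starts Fri → 5 of Fri, Sat, Sun
Sep: 30 days, starts Mon → 5 of Mon, Tue ✓
Oct: 31 days, starts Wed → 5 of Wed, Thu, Fri
Nov: 30 days, starts Sat → 5 of Sat, Sun
Dec: 31 days, starts Mon → 5 of Mon, Tue, Wed ✓
Months with five Mondays: Mar, Jun, Sep, Dec.

4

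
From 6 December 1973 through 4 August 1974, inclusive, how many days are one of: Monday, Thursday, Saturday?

104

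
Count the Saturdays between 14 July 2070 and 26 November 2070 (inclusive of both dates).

14 July 2070 is a Monday.
From 14 July 2070 to 26 November 2070 is 136 days inclusive.
136 = 7 × 19 + 3, so there are 19 full weeks plus 3 extra days.
Each full week contributes one Saturday: 19 so far.
The 3 extra days are Mon, Tue, Wed — none qualify.
Total: 19 + 0 = 19.

19 Saturdays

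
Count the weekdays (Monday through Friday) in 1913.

1913-01-01 is a Wednesday.
That's 365 days from start to end, counting both.
365 = 7 × 52 + 1, so there are 52 full weeks plus 1 extra day.
Each full week contributes 5 weekdays (Mon–Fri): 52 × 5 = 260.
The 1 extra day is Wed — 1 of them qualifies.
Total: 260 + 1 = 261.

261 weekdays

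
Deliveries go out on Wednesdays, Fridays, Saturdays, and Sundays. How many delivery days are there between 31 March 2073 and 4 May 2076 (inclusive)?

31 March 2073 is a Friday.
That's 1131 days from start to end, counting both.
1131 = 7 × 161 + 4, so there are 161 full weeks plus 4 extra days.
Each full week contributes 4 days from the set (Wed, Fri, Sat, Sun): 161 × 4 = 644.
The 4 extra days are Fri, Sat, Sun, Mon — 3 of them qualify.
Total: 644 + 3 = 647.

647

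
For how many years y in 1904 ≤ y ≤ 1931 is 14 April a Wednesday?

4

Day of week of April 14 in each year:
1904: Thu, 1905: Fri, 1906: Sat, 1907: Sun, 1908: Tue, 1909: Wed ✓, 1910: Thu, 1911: Fri, 1912: Sun, 1913: Mon, 1914: Tue, 1915: Wed ✓, 1916: Fri, 1917: Sat, 1918: Sun, 1919: Mon, 1920: Wed ✓, 1921: Thu, 1922: Fri, 1923: Sat, 1924: Mon, 1925: Tue, 1926: Wed ✓, 1927: Thu, 1928: Sat, 1929: Sun, 1930: Mon, 1931: Tue
Wednesdays: 1909, 1915, 1920, 1926.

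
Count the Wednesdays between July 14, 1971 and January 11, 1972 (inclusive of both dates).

26 Wednesdays

July 14, 1971 is a Wednesday.
That's 182 days from start to end, counting both.
182 = 7 × 26, so the span is exactly 26 full weeks.
Each full week contributes one Wednesday: 26 so far.
Total: 26.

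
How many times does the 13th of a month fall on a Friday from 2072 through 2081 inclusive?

Friday-the-13ths by year:
2072: May
2073: Jan, Oct
2074: Apr, Jul
2075: Sep, Dec
2076: Mar, Nov
2077: Aug
2078: May
2079: Jan, Oct
2080: Sep, Dec
2081: Jun

16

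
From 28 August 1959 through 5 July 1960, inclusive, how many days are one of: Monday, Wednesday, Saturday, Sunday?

179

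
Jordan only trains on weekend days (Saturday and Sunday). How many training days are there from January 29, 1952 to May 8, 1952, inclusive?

January 29, 1952 is a Tuesday.
The range spans 101 days (inclusive of both endpoints).
101 = 7 × 14 + 3, so there are 14 full weeks plus 3 extra days.
Each full week contributes 2 weekend days (Sat, Sun): 14 × 2 = 28.
The 3 extra days are Tuesday, Wednesday, Thursday — none qualify.
Total: 28 + 0 = 28.

28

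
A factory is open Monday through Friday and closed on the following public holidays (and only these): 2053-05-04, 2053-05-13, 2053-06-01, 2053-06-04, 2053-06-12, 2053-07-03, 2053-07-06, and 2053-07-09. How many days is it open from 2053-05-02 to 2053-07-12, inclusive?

46

2053-05-02 is a Friday.
The range spans 72 days (inclusive of both endpoints).
72 = 7 × 10 + 2, so there are 10 full weeks plus 2 extra days.
Each full week contributes 5 weekdays (Mon–Fri): 10 × 5 = 50.
The 2 extra days are Fri, Sat — 1 of them qualifies.
Total: 50 + 1 = 51.
Holidays: 2053-05-04 (Sun); 2053-05-13 (Tue); 2053-06-01 (Sun); 2053-06-04 (Wed); 2053-06-12 (Thu); 2053-07-03 (Thu); 2053-07-06 (Sun); 2053-07-09 (Wed).
5 of the 8 holidays fall on weekdays; the rest are weekends and were already excluded.
Business days: 51 − 5 = 46.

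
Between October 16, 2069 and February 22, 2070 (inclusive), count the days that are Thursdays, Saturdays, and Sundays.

October 16, 2069 is a Wednesday.
That's 130 days from start to end, counting both.
130 = 7 × 18 + 4, so there are 18 full weeks plus 4 extra days.
Each full week contributes 3 days from the set (Thu, Sat, Sun): 18 × 3 = 54.
The 4 extra days are Wed, Thu, Fri, Sat — 2 of them qualify.
Total: 54 + 2 = 56.

56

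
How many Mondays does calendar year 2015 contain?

52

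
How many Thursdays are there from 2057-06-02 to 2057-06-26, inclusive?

3 Thursdays

2057-06-02 is a Saturday.
The range spans 25 days (inclusive of both endpoints).
25 = 7 × 3 + 4, so there are 3 full weeks plus 4 extra days.
Each full week contributes one Thursday: 3 so far.
The 4 extra days are Saturday, Sunday, Monday, Tuesday — none qualify.
Total: 3 + 0 = 3.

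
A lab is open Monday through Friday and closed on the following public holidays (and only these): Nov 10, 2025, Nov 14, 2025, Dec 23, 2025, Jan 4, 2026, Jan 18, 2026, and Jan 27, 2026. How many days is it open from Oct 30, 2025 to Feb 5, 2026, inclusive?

67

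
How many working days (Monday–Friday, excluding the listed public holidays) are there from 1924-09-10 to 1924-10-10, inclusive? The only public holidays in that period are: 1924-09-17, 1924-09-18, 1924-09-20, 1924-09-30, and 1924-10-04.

20

1924-09-10 is a Wednesday.
From 1924-09-10 to 1924-10-10 is 31 days inclusive.
31 = 7 × 4 + 3, so there are 4 full weeks plus 3 extra days.
Each full week contributes 5 weekdays (Mon–Fri): 4 × 5 = 20.
The 3 extra days are Wed, Thu, Fri — 3 of them qualify.
Total: 20 + 3 = 23.
Holidays: 1924-09-17 (Wed); 1924-09-18 (Thu); 1924-09-20 (Sat); 1924-09-30 (Tue); 1924-10-04 (Sat).
3 of the 5 holidays fall on weekdays; the rest are weekends and were already excluded.
Business days: 23 − 3 = 20.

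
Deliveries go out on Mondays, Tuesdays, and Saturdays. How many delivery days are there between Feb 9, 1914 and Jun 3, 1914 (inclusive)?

Feb 9, 1914 is a Monday.
The range spans 115 days (inclusive of both endpoints).
115 = 7 × 16 + 3, so there are 16 full weeks plus 3 extra days.
Each full week contributes 3 days from the set (Mon, Tue, Sat): 16 × 3 = 48.
The 3 extra days are Monday, Tuesday, Wednesday — 2 of them qualify.
Total: 48 + 2 = 50.

50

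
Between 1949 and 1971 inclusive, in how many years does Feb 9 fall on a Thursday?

Day of week of February 9 in each year:
1949: Wed, 1950: Thu ✓, 1951: Fri, 1952: Sat, 1953: Mon, 1954: Tue, 1955: Wed, 1956: Thu ✓, 1957: Sat, 1958: Sun, 1959: Mon, 1960: Tue, 1961: Thu ✓, 1962: Fri, 1963: Sat, 1964: Sun, 1965: Tue, 1966: Wed, 1967: Thu ✓, 1968: Fri, 1969: Sun, 1970: Mon, 1971: Tue
Thursdays: 1950, 1956, 1961, 1967.

4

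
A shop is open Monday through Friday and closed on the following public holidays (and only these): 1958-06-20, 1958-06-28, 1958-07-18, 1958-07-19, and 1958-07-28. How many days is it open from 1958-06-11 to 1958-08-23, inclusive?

1958-06-11 is a Wednesday.
The range spans 74 days (inclusive of both endpoints).
74 = 7 × 10 + 4, so there are 10 full weeks plus 4 extra days.
Each full week contributes 5 weekdays (Mon–Fri): 10 × 5 = 50.
The 4 extra days are Wed, Thu, Fri, Sat — 3 of them qualify.
Total: 50 + 3 = 53.
Holidays: 1958-06-20 (Fri); 1958-06-28 (Sat); 1958-07-18 (Fri); 1958-07-19 (Sat); 1958-07-28 (Mon).
3 of the 5 holidays fall on weekdays; the rest are weekends and were already excluded.
Business days: 53 − 3 = 50.

50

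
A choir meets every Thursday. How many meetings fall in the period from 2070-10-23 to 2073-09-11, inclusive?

2070-10-23 is a Thursday.
That's 1055 days from start to end, counting both.
1055 = 7 × 150 + 5, so there are 150 full weeks plus 5 extra days.
Each full week contributes one Thursday: 150 so far.
The 5 extra days are Thu, Fri, Sat, Sun, Mon — 1 of them qualifies.
Total: 150 + 1 = 151.

151 Thursdays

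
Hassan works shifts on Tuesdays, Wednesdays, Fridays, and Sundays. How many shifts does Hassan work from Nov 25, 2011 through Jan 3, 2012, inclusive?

23

Nov 25, 2011 is a Friday.
The range spans 40 days (inclusive of both endpoints).
40 = 7 × 5 + 5, so there are 5 full weeks plus 5 extra days.
Each full week contributes 4 days from the set (Tue, Wed, Fri, Sun): 5 × 4 = 20.
The 5 extra days are Friday, Saturday, Sunday, Monday, Tuesday — 3 of them qualify.
Total: 20 + 3 = 23.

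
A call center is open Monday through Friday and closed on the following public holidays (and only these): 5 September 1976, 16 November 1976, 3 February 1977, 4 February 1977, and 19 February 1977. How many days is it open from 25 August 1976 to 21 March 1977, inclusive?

146 business days

25 August 1976 is a Wednesday.
From 25 August 1976 to 21 March 1977 is 209 days inclusive.
209 = 7 × 29 + 6, so there are 29 full weeks plus 6 extra days.
Each full week contributes 5 weekdays (Mon–Fri): 29 × 5 = 145.
The 6 extra days are Wednesday, Thursday, Friday, Saturday, Sunday, Monday — 4 of them qualify.
Total: 145 + 4 = 149.
Holidays: 5 September 1976 (Sun); 16 November 1976 (Tue); 3 February 1977 (Thu); 4 February 1977 (Fri); 19 February 1977 (Sat).
3 of the 5 holidays fall on weekdays; the rest are weekends and were already excluded.
Business days: 149 − 3 = 146.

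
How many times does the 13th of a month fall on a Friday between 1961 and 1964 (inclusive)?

8

Friday-the-13ths by year:
1961: Jan, Oct
1962: Apr, Jul
1963: Sep, Dec
1964: Mar, Nov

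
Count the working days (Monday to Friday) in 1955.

260

1 January 1955 is a Saturday.
The range spans 365 days (inclusive of both endpoints).
365 = 7 × 52 + 1, so there are 52 full weeks plus 1 extra day.
Each full week contributes 5 weekdays (Mon–Fri): 52 × 5 = 260.
The 1 extra day is Saturday — none qualify.
Total: 260 + 0 = 260.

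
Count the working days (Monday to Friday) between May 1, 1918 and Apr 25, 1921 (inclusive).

779

May 1, 1918 is a Wednesday.
From May 1, 1918 to Apr 25, 1921 is 1091 days inclusive.
1091 = 7 × 155 + 6, so there are 155 full weeks plus 6 extra days.
Each full week contributes 5 weekdays (Mon–Fri): 155 × 5 = 775.
The 6 extra days are Wed, Thu, Fri, Sat, Sun, Mon — 4 of them qualify.
Total: 775 + 4 = 779.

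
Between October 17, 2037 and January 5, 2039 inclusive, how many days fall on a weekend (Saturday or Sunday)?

October 17, 2037 is a Saturday.
From October 17, 2037 to January 5, 2039 is 446 days inclusive.
446 = 7 × 63 + 5, so there are 63 full weeks plus 5 extra days.
Each full week contributes 2 weekend days (Sat, Sun): 63 × 2 = 126.
The 5 extra days are Saturday, Sunday, Monday, Tuesday, Wednesday — 2 of them qualify.
Total: 126 + 2 = 128.

128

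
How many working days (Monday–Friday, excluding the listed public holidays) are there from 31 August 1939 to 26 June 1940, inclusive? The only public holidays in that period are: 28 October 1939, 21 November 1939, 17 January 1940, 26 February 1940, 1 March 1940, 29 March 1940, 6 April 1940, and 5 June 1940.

31 August 1939 is a Thursday.
From 31 August 1939 to 26 June 1940 is 301 days inclusive.
301 = 7 × 43, so the span is exactly 43 full weeks.
Each full week contributes 5 weekdays (Mon–Fri): 43 × 5 = 215.
Total: 215.
Holidays: 28 October 1939 (Sat); 21 November 1939 (Tue); 17 January 1940 (Wed); 26 February 1940 (Mon); 1 March 1940 (Fri); 29 March 1940 (Fri); 6 April 1940 (Sat); 5 June 1940 (Wed).
6 of the 8 holidays fall on weekdays; the rest are weekends and were already excluded.
Business days: 215 − 6 = 209.

209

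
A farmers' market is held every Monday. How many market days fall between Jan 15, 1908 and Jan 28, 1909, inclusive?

Jan 15, 1908 is a Wednesday.
The range spans 380 days (inclusive of both endpoints).
380 = 7 × 54 + 2, so there are 54 full weeks plus 2 extra days.
Each full week contributes one Monday: 54 so far.
The 2 extra days are Wed, Thu — none qualify.
Total: 54 + 0 = 54.

54 Mondays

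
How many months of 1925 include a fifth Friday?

4

A month has five Fridays exactly when Friday falls within its first (length − 28) days.
Jan: 31 days, starts Thu → 5 of Thu, Fri, Sat ✓
Feb: 28 days, starts Sun → 5 of (none)
Mar: 31 days, starts Sun → 5 of Sun, Mon, Tue
Apr: 30 days, starts Wed → 5 of Wed, Thu
May: 31 days, starts Fri → 5 of Fri, Sat, Sun ✓
Jun: 30 days, starts Mon → 5 of Mon, Tue
Jul: 31 days, starts Wed → 5 of Wed, Thu, Fri ✓
Aug: 31 days, starts Sat → 5 of Sat, Sun, Mon
Sep: 30 days, starts Tue → 5 of Tue, Wed
Oct: 31 days, starts Thu → 5 of Thu, Fri, Sat ✓
Nov: 30 days, starts Sun → 5 of Sun, Mon
Dec: 31 days, starts Tue → 5 of Tue, Wed, Thu
Months with five Fridays: Jan, May, Jul, Oct.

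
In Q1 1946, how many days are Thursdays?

13

1946-01-01 is a Tuesday.
The range spans 90 days (inclusive of both endpoints).
90 = 7 × 12 + 6, so there are 12 full weeks plus 6 extra days.
Each full week contributes one Thursday: 12 so far.
The 6 extra days are Tue, Wed, Thu, Fri, Sat, Sun — 1 of them qualifies.
Total: 12 + 1 = 13.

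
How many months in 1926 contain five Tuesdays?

4

A month has five Tuesdays exactly when Tuesday falls within its first (length − 28) days.
Jan: 31 days, starts Fri → 5 of Fri, Sat, Sun
Feb: 28 days, starts Mon → 5 of (none)
Mar: 31 days, starts Mon → 5 of Mon, Tue, Wed ✓
Apr: 30 days, starts Thu → 5 of Thu, Fri
May: 31 days, starts Sat → 5 of Sat, Sun, Mon
Jun: 30 days, starts Tue → 5 of Tue, Wed ✓
Jul: 31 days, starts Thu → 5 of Thu, Fri, Sat
Aug: 31 days, starts Sun → 5 of Sun, Mon, Tue ✓
Sep: 30 days, starts Wed → 5 of Wed, Thu
Oct: 31 days, starts Fri → 5 of Fri, Sat, Sun
Nov: 30 days, starts Mon → 5 of Mon, Tue ✓
Dec: 31 days, starts Wed → 5 of Wed, Thu, Fri
Months with five Tuesdays: Mar, Jun, Aug, Nov.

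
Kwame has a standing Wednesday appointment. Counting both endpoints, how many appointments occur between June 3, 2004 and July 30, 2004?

June 3, 2004 is a Thursday.
From June 3, 2004 to July 30, 2004 is 58 days inclusive.
58 = 7 × 8 + 2, so there are 8 full weeks plus 2 extra days.
Each full week contributes one Wednesday: 8 so far.
The 2 extra days are Thu, Fri — none qualify.
Total: 8 + 0 = 8.

8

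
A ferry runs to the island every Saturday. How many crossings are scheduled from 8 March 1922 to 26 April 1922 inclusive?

8 March 1922 is a Wednesday.
The range spans 50 days (inclusive of both endpoints).
50 = 7 × 7 + 1, so there are 7 full weeks plus 1 extra day.
Each full week contributes one Saturday: 7 so far.
The 1 extra day is Wed — none qualify.
Total: 7 + 0 = 7.

7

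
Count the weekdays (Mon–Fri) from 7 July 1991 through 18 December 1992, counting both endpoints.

7 July 1991 is a Sunday.
That's 531 days from start to end, counting both.
531 = 7 × 75 + 6, so there are 75 full weeks plus 6 extra days.
Each full week contributes 5 weekdays (Mon–Fri): 75 × 5 = 375.
The 6 extra days are Sunday, Monday, Tuesday, Wednesday, Thursday, Friday — 5 of them qualify.
Total: 375 + 5 = 380.

380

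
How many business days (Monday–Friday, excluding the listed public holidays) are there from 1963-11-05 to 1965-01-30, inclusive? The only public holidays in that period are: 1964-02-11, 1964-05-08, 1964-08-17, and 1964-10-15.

320 business days

1963-11-05 is a Tuesday.
That's 453 days from start to end, counting both.
453 = 7 × 64 + 5, so there are 64 full weeks plus 5 extra days.
Each full week contributes 5 weekdays (Mon–Fri): 64 × 5 = 320.
The 5 extra days are Tuesday, Wednesday, Thursday, Friday, Saturday — 4 of them qualify.
Total: 320 + 4 = 324.
Holidays: 1964-02-11 (Tue); 1964-05-08 (Fri); 1964-08-17 (Mon); 1964-10-15 (Thu).
All 4 holidays fall on weekdays, so subtract 4.
Business days: 324 − 4 = 320.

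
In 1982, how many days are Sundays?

52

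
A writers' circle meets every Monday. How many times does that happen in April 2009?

4

Apr 1, 2009 is a Wednesday.
The range spans 30 days (inclusive of both endpoints).
30 = 7 × 4 + 2, so there are 4 full weeks plus 2 extra days.
Each full week contributes one Monday: 4 so far.
The 2 extra days are Wednesday, Thursday — none qualify.
Total: 4 + 0 = 4.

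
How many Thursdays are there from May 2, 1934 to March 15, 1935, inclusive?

46 Thursdays

May 2, 1934 is a Wednesday.
From May 2, 1934 to March 15, 1935 is 318 days inclusive.
318 = 7 × 45 + 3, so there are 45 full weeks plus 3 extra days.
Each full week contributes one Thursday: 45 so far.
The 3 extra days are Wed, Thu, Fri — 1 of them qualifies.
Total: 45 + 1 = 46.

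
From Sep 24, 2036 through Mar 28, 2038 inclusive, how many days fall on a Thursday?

Sep 24, 2036 is a Wednesday.
That's 551 days from start to end, counting both.
551 = 7 × 78 + 5, so there are 78 full weeks plus 5 extra days.
Each full week contributes one Thursday: 78 so far.
The 5 extra days are Wed, Thu, Fri, Sat, Sun — 1 of them qualifies.
Total: 78 + 1 = 79.

79 Thursdays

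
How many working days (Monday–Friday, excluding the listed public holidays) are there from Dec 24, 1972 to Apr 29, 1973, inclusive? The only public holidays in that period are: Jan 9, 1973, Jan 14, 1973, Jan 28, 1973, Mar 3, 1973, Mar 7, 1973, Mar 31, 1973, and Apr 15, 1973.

88

Dec 24, 1972 is a Sunday.
From Dec 24, 1972 to Apr 29, 1973 is 127 days inclusive.
127 = 7 × 18 + 1, so there are 18 full weeks plus 1 extra day.
Each full week contributes 5 weekdays (Mon–Fri): 18 × 5 = 90.
The 1 extra day is Sunday — none qualify.
Total: 90 + 0 = 90.
Holidays: Jan 9, 1973 (Tue); Jan 14, 1973 (Sun); Jan 28, 1973 (Sun); Mar 3, 1973 (Sat); Mar 7, 1973 (Wed); Mar 31, 1973 (Sat); Apr 15, 1973 (Sun).
2 of the 7 holidays fall on weekdays; the rest are weekends and were already excluded.
Business days: 90 − 2 = 88.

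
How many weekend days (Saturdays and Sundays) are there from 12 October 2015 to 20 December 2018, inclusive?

12 October 2015 is a Monday.
That's 1166 days from start to end, counting both.
1166 = 7 × 166 + 4, so there are 166 full weeks plus 4 extra days.
Each full week contributes 2 weekend days (Sat, Sun): 166 × 2 = 332.
The 4 extra days are Mon, Tue, Wed, Thu — none qualify.
Total: 332 + 0 = 332.

332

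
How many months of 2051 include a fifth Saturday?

4

A month has five Saturdays exactly when Saturday falls within its first (length − 28) days.
Jan: 31 days, starts Sun → 5 of Sun, Mon, Tue
Feb: 28 days, starts Wed → 5 of (none)
Mar: 31 days, starts Wed → 5 of Wed, Thu, Fri
Apr: 30 days, starts Sat → 5 of Sat, Sun ✓
May: 31 days, starts Mon → 5 of Mon, Tue, Wed
Jun: 30 days, starts Thu → 5 of Thu, Fri
Jul: 31 days, starts Sat → 5 of Sat, Sun, Mon ✓
Aug: 31 days, starts Tue → 5 of Tue, Wed, Thu
Sep: 30 days, starts Fri → 5 of Fri, Sat ✓
Oct: 31 days, starts Sun → 5 of Sun, Mon, Tue
Nov: 30 days, starts Wed → 5 of Wed, Thu
Dec: 31 days, starts Fri → 5 of Fri, Sat, Sun ✓
Months with five Saturdays: Apr, Jul, Sep, Dec.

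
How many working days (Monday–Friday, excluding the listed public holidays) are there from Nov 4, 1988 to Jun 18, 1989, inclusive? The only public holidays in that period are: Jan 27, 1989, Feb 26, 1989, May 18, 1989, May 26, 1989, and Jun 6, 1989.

Nov 4, 1988 is a Friday.
That's 227 days from start to end, counting both.
227 = 7 × 32 + 3, so there are 32 full weeks plus 3 extra days.
Each full week contributes 5 weekdays (Mon–Fri): 32 × 5 = 160.
The 3 extra days are Fri, Sat, Sun — 1 of them qualifies.
Total: 160 + 1 = 161.
Holidays: Jan 27, 1989 (Fri); Feb 26, 1989 (Sun); May 18, 1989 (Thu); May 26, 1989 (Fri); Jun 6, 1989 (Tue).
4 of the 5 holidays fall on weekdays; the rest are weekends and were already excluded.
Business days: 161 − 4 = 157.

157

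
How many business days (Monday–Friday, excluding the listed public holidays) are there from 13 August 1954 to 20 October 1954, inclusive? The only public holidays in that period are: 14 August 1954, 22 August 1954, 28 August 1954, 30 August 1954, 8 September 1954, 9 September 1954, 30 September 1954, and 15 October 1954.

13 August 1954 is a Friday.
From 13 August 1954 to 20 October 1954 is 69 days inclusive.
69 = 7 × 9 + 6, so there are 9 full weeks plus 6 extra days.
Each full week contributes 5 weekdays (Mon–Fri): 9 × 5 = 45.
The 6 extra days are Friday, Saturday, Sunday, Monday, Tuesday, Wednesday — 4 of them qualify.
Total: 45 + 4 = 49.
Holidays: 14 August 1954 (Sat); 22 August 1954 (Sun); 28 August 1954 (Sat); 30 August 1954 (Mon); 8 September 1954 (Wed); 9 September 1954 (Thu); 30 September 1954 (Thu); 15 October 1954 (Fri).
5 of the 8 holidays fall on weekdays; the rest are weekends and were already excluded.
Business days: 49 − 5 = 44.

44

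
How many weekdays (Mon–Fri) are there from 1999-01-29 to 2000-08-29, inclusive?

1999-01-29 is a Friday.
The range spans 579 days (inclusive of both endpoints).
579 = 7 × 82 + 5, so there are 82 full weeks plus 5 extra days.
Each full week contributes 5 weekdays (Mon–Fri): 82 × 5 = 410.
The 5 extra days are Friday, Saturday, Sunday, Monday, Tuesday — 3 of them qualify.
Total: 410 + 3 = 413.

413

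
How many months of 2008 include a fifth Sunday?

4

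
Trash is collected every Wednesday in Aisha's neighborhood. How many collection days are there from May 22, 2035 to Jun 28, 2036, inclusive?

58

May 22, 2035 is a Tuesday.
From May 22, 2035 to Jun 28, 2036 is 404 days inclusive.
404 = 7 × 57 + 5, so there are 57 full weeks plus 5 extra days.
Each full week contributes one Wednesday: 57 so far.
The 5 extra days are Tue, Wed, Thu, Fri, Sat — 1 of them qualifies.
Total: 57 + 1 = 58.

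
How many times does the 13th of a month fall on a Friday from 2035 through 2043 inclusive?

Friday-the-13ths by year:
2035: Apr, Jul
2036: Jun
2037: Feb, Mar, Nov
2038: Aug
2039: May
2040: Jan, Apr, Jul
2041: Sep, Dec
2042: Jun
2043: Feb, Mar, Nov

17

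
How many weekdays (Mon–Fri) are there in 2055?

261

2055-01-01 is a Friday.
From 2055-01-01 to 2055-12-31 is 365 days inclusive.
365 = 7 × 52 + 1, so there are 52 full weeks plus 1 extra day.
Each full week contributes 5 weekdays (Mon–Fri): 52 × 5 = 260.
The 1 extra day is Friday — 1 of them qualifies.
Total: 260 + 1 = 261.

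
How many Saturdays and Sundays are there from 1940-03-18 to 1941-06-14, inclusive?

1940-03-18 is a Monday.
That's 454 days from start to end, counting both.
454 = 7 × 64 + 6, so there are 64 full weeks plus 6 extra days.
Each full week contributes 2 weekend days (Sat, Sun): 64 × 2 = 128.
The 6 extra days are Mon, Tue, Wed, Thu, Fri, Sat — 1 of them qualifies.
Total: 128 + 1 = 129.

129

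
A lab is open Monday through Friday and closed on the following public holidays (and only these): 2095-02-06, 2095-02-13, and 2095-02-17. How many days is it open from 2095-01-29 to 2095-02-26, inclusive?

2095-01-29 is a Saturday.
From 2095-01-29 to 2095-02-26 is 29 days inclusive.
29 = 7 × 4 + 1, so there are 4 full weeks plus 1 extra day.
Each full week contributes 5 weekdays (Mon–Fri): 4 × 5 = 20.
The 1 extra day is Saturday — none qualify.
Total: 20 + 0 = 20.
Holidays: 2095-02-06 (Sun); 2095-02-13 (Sun); 2095-02-17 (Thu).
1 of the 3 holidays fall on weekdays; the rest are weekends and were already excluded.
Business days: 20 − 1 = 19.

19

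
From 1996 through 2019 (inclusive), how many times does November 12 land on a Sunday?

3

Day of week of November 12 in each year:
1996: Tue, 1997: Wed, 1998: Thu, 1999: Fri, 2000: Sun ✓, 2001: Mon, 2002: Tue, 2003: Wed, 2004: Fri, 2005: Sat, 2006: Sun ✓, 2007: Mon, 2008: Wed, 2009: Thu, 2010: Fri, 2011: Sat, 2012: Mon, 2013: Tue, 2014: Wed, 2015: Thu, 2016: Sat, 2017: Sun ✓, 2018: Mon, 2019: Tue
Sundays: 2000, 2006, 2017.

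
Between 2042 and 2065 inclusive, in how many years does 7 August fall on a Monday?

4

Day of week of August 7 in each year:
2042: Thu, 2043: Fri, 2044: Sun, 2045: Mon ✓, 2046: Tue, 2047: Wed, 2048: Fri, 2049: Sat, 2050: Sun, 2051: Mon ✓, 2052: Wed, 2053: Thu, 2054: Fri, 2055: Sat, 2056: Mon ✓, 2057: Tue, 2058: Wed, 2059: Thu, 2060: Sat, 2061: Sun, 2062: Mon ✓, 2063: Tue, 2064: Thu, 2065: Fri
Mondays: 2045, 2051, 2056, 2062.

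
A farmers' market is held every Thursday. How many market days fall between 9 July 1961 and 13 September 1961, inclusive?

9 July 1961 is a Sunday.
The range spans 67 days (inclusive of both endpoints).
67 = 7 × 9 + 4, so there are 9 full weeks plus 4 extra days.
Each full week contributes one Thursday: 9 so far.
The 4 extra days are Sun, Mon, Tue, Wed — none qualify.
Total: 9 + 0 = 9.

9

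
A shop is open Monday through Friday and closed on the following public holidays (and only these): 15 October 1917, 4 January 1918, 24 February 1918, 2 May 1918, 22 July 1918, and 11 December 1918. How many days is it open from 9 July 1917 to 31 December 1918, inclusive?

382 business days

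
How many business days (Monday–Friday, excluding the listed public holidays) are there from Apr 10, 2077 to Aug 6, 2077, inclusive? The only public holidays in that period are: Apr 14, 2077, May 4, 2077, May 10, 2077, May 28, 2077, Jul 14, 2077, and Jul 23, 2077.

79

Apr 10, 2077 is a Saturday.
That's 119 days from start to end, counting both.
119 = 7 × 17, so the span is exactly 17 full weeks.
Each full week contributes 5 weekdays (Mon–Fri): 17 × 5 = 85.
Holidays: Apr 14, 2077 (Wed); May 4, 2077 (Tue); May 10, 2077 (Mon); May 28, 2077 (Fri); Jul 14, 2077 (Wed); Jul 23, 2077 (Fri).
All 6 holidays fall on weekdays, so subtract 6.
Business days: 85 − 6 = 79.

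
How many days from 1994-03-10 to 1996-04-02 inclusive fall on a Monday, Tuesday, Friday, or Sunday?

432

1994-03-10 is a Thursday.
From 1994-03-10 to 1996-04-02 is 755 days inclusive.
755 = 7 × 107 + 6, so there are 107 full weeks plus 6 extra days.
Each full week contributes 4 days from the set (Mon, Tue, Fri, Sun): 107 × 4 = 428.
The 6 extra days are Thu, Fri, Sat, Sun, Mon, Tue — 4 of them qualify.
Total: 428 + 4 = 432.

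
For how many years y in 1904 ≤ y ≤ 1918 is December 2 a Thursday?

Day of week of December 2 in each year:
1904: Fri, 1905: Sat, 1906: Sun, 1907: Mon, 1908: Wed, 1909: Thu ✓, 1910: Fri, 1911: Sat, 1912: Mon, 1913: Tue, 1914: Wed, 1915: Thu ✓, 1916: Sat, 1917: Sun, 1918: Mon
Thursdays: 1909, 1915.

2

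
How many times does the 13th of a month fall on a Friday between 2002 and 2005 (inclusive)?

6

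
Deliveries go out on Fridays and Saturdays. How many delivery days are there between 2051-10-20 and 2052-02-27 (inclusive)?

2051-10-20 is a Friday.
That's 131 days from start to end, counting both.
131 = 7 × 18 + 5, so there are 18 full weeks plus 5 extra days.
Each full week contributes 2 days from the set (Fri, Sat): 18 × 2 = 36.
The 5 extra days are Fri, Sat, Sun, Mon, Tue — 2 of them qualify.
Total: 36 + 2 = 38.

38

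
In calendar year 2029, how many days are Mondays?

53

1 January 2029 is a Monday.
From 1 January 2029 to 31 December 2029 is 365 days inclusive.
365 = 7 × 52 + 1, so there are 52 full weeks plus 1 extra day.
Each full week contributes one Monday: 52 so far.
The 1 extra day is Monday — 1 of them qualifies.
Total: 52 + 1 = 53.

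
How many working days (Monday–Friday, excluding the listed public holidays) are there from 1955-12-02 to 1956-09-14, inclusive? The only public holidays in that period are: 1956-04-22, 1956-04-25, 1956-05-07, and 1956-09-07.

203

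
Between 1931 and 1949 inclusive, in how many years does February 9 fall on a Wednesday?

Day of week of February 9 in each year:
1931: Mon, 1932: Tue, 1933: Thu, 1934: Fri, 1935: Sat, 1936: Sun, 1937: Tue, 1938: Wed ✓, 1939: Thu, 1940: Fri, 1941: Sun, 1942: Mon, 1943: Tue, 1944: Wed ✓, 1945: Fri, 1946: Sat, 1947: Sun, 1948: Mon, 1949: Wed ✓
Wednesdays: 1938, 1944, 1949.

3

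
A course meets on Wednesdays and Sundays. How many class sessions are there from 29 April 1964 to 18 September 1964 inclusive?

41

29 April 1964 is a Wednesday.
From 29 April 1964 to 18 September 1964 is 143 days inclusive.
143 = 7 × 20 + 3, so there are 20 full weeks plus 3 extra days.
Each full week contributes 2 days from the set (Wed, Sun): 20 × 2 = 40.
The 3 extra days are Wednesday, Thursday, Friday — 1 of them qualifies.
Total: 40 + 1 = 41.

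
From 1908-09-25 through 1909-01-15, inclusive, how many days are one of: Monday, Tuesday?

1908-09-25 is a Friday.
That's 113 days from start to end, counting both.
113 = 7 × 16 + 1, so there are 16 full weeks plus 1 extra day.
Each full week contributes 2 days from the set (Mon, Tue): 16 × 2 = 32.
The 1 extra day is Friday — none qualify.
Total: 32 + 0 = 32.

32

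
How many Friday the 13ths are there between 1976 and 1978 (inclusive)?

5

Friday-the-13ths by year:
1976: Feb, Aug
1977: May
1978: Jan, Oct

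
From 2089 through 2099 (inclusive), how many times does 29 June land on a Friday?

2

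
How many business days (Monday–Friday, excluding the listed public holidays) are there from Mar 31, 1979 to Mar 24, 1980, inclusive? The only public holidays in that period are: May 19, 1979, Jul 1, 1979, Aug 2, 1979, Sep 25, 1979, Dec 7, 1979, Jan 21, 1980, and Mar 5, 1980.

251 business days

Mar 31, 1979 is a Saturday.
The range spans 360 days (inclusive of both endpoints).
360 = 7 × 51 + 3, so there are 51 full weeks plus 3 extra days.
Each full week contributes 5 weekdays (Mon–Fri): 51 × 5 = 255.
The 3 extra days are Sat, Sun, Mon — 1 of them qualifies.
Total: 255 + 1 = 256.
Holidays: May 19, 1979 (Sat); Jul 1, 1979 (Sun); Aug 2, 1979 (Thu); Sep 25, 1979 (Tue); Dec 7, 1979 (Fri); Jan 21, 1980 (Mon); Mar 5, 1980 (Wed).
5 of the 7 holidays fall on weekdays; the rest are weekends and were already excluded.
Business days: 256 − 5 = 251.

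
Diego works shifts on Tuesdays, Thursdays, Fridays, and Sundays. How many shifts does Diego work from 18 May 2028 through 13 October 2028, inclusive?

86

18 May 2028 is a Thursday.
From 18 May 2028 to 13 October 2028 is 149 days inclusive.
149 = 7 × 21 + 2, so there are 21 full weeks plus 2 extra days.
Each full week contributes 4 days from the set (Tue, Thu, Fri, Sun): 21 × 4 = 84.
The 2 extra days are Thu, Fri — 2 of them qualify.
Total: 84 + 2 = 86.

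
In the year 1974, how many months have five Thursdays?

A month has five Thursdays exactly when Thursday falls within its first (length − 28) days.
Jan: 31 days, starts Tue → 5 of Tue, Wed, Thu ✓
Feb: 28 days, starts Fri → 5 of (none)
Mar: 31 days, starts Fri → 5 of Fri, Sat, Sun
Apr: 30 days, starts Mon → 5 of Mon, Tue
May: 31 days, starts Wed → 5 of Wed, Thu, Fri ✓
Jun: 30 days, starts Sat → 5 of Sat, Sun
Jul: 31 days, starts Mon → 5 of Mon, Tue, Wed
Aug: 31 days, starts Thu → 5 of Thu, Fri, Sat ✓
Sep: 30 days, starts Sun → 5 of Sun, Mon
Oct: 31 days, starts Tue → 5 of Tue, Wed, Thu ✓
Nov: 30 days, starts Fri → 5 of Fri, Sat
Dec: 31 days, starts Sun → 5 of Sun, Mon, Tue
Months with five Thursdays: Jan, May, Aug, Oct.

4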